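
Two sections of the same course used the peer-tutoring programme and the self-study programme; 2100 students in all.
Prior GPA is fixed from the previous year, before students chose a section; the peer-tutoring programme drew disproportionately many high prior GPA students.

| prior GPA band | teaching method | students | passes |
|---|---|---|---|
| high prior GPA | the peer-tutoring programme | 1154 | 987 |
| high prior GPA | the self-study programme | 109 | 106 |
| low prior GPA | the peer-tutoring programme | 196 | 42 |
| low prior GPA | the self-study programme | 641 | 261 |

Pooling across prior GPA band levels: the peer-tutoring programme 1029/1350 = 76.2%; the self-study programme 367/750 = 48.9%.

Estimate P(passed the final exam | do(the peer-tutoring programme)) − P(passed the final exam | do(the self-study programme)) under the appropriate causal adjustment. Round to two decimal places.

-0.15

The prior GPA band-specific comparison favours the self-study programme throughout, but the pooled figures favour the peer-tutoring programme. The question is whether to condition on prior GPA band.
Prior GPA band is set before the teaching method has any effect — it is not caused by the teaching method — and it independently drives the outcome. That makes it a confounder, so the causal comparison is within prior GPA band levels.
Adjusting over the population distribution of prior GPA band: 0.601·(0.855−0.972) + 0.399·(0.214−0.407) = -0.147.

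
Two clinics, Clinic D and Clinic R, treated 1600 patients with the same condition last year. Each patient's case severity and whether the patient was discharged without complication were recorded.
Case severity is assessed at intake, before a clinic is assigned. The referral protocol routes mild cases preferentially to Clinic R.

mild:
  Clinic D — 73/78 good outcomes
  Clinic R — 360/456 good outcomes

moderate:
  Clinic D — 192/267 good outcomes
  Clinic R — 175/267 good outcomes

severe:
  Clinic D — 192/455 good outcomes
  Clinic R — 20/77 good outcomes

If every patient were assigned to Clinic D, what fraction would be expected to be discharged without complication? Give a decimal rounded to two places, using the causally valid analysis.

0.69

The case severity-specific comparison favours Clinic D throughout, but the pooled figures favour Clinic R. The question is whether to condition on case severity.
Case severity is set before the clinic has any effect — it is not caused by the clinic — and it independently drives the outcome. That makes it a confounder, so the causal comparison is within case severity levels.
Standardising Clinic D to the population case severity mix: 0.334·73/78 + 0.334·192/267 + 0.333·192/455 = 0.693.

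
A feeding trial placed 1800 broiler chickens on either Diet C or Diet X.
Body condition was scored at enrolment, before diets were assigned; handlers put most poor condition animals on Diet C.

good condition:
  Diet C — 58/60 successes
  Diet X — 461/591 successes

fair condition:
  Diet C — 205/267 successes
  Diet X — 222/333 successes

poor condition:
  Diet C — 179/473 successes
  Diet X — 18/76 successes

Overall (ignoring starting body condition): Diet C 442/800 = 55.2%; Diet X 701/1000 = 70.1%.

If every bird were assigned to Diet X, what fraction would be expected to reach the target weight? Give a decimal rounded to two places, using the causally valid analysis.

0.58

The starting body condition-specific comparison favours Diet C throughout, but the pooled figures favour Diet X. The question is whether to condition on starting body condition.
Starting body condition satisfies the back-door criterion: it is not a descendant of the diet, and it blocks the spurious path from diet to outcome. Adjusting for it (i.e., using the within-starting body condition rates) gives the causal effect.
Standardising Diet X to the population starting body condition mix: 0.362·461/591 + 0.333·222/333 + 0.305·18/76 = 0.577.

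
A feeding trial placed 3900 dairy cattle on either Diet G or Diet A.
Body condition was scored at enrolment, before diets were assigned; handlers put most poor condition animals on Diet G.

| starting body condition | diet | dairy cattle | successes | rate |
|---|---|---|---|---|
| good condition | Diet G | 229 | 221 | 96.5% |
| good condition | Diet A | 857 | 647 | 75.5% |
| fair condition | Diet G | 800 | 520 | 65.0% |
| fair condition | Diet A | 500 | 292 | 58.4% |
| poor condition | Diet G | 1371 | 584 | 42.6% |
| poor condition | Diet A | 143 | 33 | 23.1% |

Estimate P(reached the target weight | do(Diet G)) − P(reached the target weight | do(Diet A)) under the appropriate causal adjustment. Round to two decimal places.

+0.16

The imbalance in starting body condition arose from how dairy cattle were allocated, not from anything the diet did; and starting body condition independently affects the outcome. The pooled gap is confounded — condition on starting body condition.
Adjusting over the population distribution of starting body condition: 0.278·(0.965−0.755) + 0.333·(0.650−0.584) + 0.388·(0.426−0.231) = +0.156.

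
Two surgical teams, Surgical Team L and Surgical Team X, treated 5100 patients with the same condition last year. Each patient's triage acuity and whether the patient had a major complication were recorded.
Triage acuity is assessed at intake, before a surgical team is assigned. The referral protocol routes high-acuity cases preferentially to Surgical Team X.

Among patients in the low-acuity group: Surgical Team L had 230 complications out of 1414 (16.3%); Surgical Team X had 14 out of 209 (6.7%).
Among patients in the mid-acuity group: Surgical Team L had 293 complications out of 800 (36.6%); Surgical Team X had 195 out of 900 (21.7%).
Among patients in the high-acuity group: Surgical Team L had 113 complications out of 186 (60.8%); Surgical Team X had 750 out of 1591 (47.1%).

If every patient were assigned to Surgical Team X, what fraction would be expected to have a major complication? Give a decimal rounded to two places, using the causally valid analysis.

Surgical Team X is lower inside every triage acuity stratum but Surgical Team L is lower in aggregate. Whether to stratify depends on how triage acuity relates to the surgical team.
Since triage acuity is a pre-existing factor (not a product of the surgical team) and it affects the outcome on its own, it is a confounder. The stratified rates, not the pooled rate, identify the causal effect.
Standardising Surgical Team X to the population triage acuity mix: 0.318·14/209 + 0.333·195/900 + 0.348·750/1591 = 0.258.

0.26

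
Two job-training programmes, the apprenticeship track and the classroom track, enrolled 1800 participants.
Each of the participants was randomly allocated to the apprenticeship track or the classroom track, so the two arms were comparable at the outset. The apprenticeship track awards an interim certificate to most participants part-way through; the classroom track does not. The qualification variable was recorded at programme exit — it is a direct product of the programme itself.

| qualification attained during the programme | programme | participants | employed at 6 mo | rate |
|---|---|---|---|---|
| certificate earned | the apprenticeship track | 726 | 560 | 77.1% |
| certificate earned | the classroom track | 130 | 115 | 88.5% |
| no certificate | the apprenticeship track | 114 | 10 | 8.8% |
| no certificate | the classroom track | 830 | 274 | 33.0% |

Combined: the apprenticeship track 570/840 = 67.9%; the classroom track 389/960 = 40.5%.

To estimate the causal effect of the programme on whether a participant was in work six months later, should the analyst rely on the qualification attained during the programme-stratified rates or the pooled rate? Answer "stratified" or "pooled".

pooled

Because the programme influences qualification attained during the programme, qualification attained during the programme is a post-treatment mediator, not a confounder. Stratifying on it would bias the estimate; the causal effect is the crude pooled difference.
Pooled: the apprenticeship track 67.9% vs the classroom track 40.5%; the apprenticeship track is higher overall.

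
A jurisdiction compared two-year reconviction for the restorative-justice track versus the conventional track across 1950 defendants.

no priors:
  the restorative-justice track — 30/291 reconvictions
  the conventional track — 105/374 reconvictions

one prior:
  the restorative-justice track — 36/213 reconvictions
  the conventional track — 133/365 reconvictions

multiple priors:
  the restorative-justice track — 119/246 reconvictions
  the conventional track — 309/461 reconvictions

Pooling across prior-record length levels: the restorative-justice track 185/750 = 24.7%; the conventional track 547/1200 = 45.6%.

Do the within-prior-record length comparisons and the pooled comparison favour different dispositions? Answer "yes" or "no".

no

Within each prior-record length level (no priors 10.3% vs 28.1%; one prior 16.9% vs 36.4%; multiple priors 48.4% vs 67.0%), the restorative-justice track has the lower rate every time. Pooled: 24.7% vs 45.6% — the restorative-justice track has the lower rate overall. They agree.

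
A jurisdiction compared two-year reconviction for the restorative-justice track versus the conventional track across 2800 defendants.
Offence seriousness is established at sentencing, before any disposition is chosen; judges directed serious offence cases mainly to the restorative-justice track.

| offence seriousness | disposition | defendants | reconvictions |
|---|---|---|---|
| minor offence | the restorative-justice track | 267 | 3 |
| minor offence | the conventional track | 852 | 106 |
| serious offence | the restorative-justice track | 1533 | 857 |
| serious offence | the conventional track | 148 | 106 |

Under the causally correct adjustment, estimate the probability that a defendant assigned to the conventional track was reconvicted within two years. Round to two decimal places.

Here offence seriousness is a common cause — it drives both which disposition a case falls under and the outcome. The crude comparison mixes populations; the stratum-specific rates are the causally relevant ones.
Standardising the conventional track to the population offence seriousness mix: 0.400·106/852 + 0.600·106/148 = 0.480.

0.48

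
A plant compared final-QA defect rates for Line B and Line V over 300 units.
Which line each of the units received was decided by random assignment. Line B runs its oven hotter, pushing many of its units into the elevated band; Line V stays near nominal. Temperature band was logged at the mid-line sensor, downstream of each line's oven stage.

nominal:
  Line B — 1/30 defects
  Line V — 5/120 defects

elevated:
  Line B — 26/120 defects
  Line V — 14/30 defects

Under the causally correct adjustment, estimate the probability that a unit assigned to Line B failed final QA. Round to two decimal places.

In-process temperature band lies on the pathway line → in-process temperature band → outcome, so adjusting for it blocks the indirect effect. For the total causal effect of line, use the unadjusted pooled rates.
So P(outcome | do(Line B)) is just the pooled rate for Line B: 27/150 = 0.180.

0.18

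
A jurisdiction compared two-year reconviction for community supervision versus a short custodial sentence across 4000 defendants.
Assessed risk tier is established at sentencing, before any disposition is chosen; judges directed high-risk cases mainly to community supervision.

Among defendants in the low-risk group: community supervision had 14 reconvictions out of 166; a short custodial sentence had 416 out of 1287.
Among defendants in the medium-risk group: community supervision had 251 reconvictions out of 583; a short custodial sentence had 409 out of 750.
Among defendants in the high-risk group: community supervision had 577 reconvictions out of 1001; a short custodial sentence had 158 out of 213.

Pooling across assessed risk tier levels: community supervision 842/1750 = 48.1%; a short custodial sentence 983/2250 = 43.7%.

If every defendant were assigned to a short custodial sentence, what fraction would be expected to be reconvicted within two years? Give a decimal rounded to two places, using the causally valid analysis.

0.52

Nothing the disposition does changes assessed risk tier; the imbalance is an allocation artefact. With assessed risk tier also predicting the outcome, the pooled figure is confounded, and the within-stratum comparison is the causal one.
Standardising a short custodial sentence to the population assessed risk tier mix: 0.363·416/1287 + 0.333·409/750 + 0.303·158/213 = 0.524.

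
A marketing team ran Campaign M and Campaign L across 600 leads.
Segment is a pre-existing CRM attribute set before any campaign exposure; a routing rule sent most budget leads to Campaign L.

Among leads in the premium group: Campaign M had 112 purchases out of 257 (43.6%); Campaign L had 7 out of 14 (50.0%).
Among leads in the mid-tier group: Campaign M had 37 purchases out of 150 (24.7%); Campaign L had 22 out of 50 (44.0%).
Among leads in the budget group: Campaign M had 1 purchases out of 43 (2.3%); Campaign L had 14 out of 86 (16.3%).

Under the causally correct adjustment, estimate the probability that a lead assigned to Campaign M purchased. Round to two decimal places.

0.28

Here customer segment is a common cause — it drives both which campaign a case falls under and the outcome. The crude comparison mixes populations; the stratum-specific rates are the causally relevant ones.
Standardising Campaign M to the population customer segment mix: 0.452·112/257 + 0.333·37/150 + 0.215·1/43 = 0.284.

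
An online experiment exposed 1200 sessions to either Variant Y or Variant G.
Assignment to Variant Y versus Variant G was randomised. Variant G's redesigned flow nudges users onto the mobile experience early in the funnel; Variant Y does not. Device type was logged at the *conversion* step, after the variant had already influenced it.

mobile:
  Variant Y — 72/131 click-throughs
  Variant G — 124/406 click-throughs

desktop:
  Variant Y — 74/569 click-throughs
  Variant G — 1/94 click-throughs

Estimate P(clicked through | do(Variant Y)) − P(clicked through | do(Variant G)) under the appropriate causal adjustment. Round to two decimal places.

-0.04

Because the variant influences device type, device type is a post-treatment mediator, not a confounder. Stratifying on it would bias the estimate; the causal effect is the crude pooled difference.
The causal difference is the pooled difference: 0.209 − 0.250 = -0.041.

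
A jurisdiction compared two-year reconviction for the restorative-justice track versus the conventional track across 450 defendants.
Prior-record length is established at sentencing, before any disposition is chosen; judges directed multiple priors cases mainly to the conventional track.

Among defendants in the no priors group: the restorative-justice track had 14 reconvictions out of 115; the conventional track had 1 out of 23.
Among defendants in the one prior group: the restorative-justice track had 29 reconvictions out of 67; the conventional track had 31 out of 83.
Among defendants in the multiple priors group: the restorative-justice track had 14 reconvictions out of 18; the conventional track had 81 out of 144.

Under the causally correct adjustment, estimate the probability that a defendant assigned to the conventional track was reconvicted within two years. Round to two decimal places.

the conventional track is lower inside every prior-record length stratum but the restorative-justice track is lower in aggregate. Whether to stratify depends on how prior-record length relates to the disposition.
Prior-record length differs across dispositions for reasons unrelated to any effect of the disposition itself, and it separately predicts the outcome — a classic confounder. We must compare within prior-record length levels.
Standardising the conventional track to the population prior-record length mix: 0.307·1/23 + 0.333·31/83 + 0.360·81/144 = 0.340.

0.34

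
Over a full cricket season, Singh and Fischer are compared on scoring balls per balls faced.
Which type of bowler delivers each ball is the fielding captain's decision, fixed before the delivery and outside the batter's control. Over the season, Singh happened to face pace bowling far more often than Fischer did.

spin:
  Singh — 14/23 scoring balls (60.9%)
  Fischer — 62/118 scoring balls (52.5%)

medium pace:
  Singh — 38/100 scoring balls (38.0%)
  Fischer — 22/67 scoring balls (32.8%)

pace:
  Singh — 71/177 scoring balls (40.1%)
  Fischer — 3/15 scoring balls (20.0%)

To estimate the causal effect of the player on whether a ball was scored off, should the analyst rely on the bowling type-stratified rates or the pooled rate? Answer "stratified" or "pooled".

Within every bowling type level Singh has the higher rate, yet pooled Fischer does — Simpson's reversal.
The imbalance in bowling type arose from how balls faced were allocated, not from anything the player did; and bowling type independently affects the outcome. The pooled gap is confounded — condition on bowling type.
Within each level — spin: 60.9% vs 52.5%; medium pace: 38.0% vs 32.8%; pace: 40.1% vs 20.0% — Singh is higher every time.

stratified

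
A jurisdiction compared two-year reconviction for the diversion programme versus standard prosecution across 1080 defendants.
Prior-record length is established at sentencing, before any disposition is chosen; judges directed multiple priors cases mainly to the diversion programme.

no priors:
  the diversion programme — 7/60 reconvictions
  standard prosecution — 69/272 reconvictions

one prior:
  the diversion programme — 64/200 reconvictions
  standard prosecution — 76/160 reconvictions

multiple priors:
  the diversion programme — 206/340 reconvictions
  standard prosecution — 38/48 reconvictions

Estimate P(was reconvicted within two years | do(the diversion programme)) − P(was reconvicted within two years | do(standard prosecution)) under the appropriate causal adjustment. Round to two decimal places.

-0.16

The stratified and pooled comparisons disagree (the diversion programme wins within each prior-record length; standard prosecution wins overall), so the answer turns on the causal role of prior-record length.
Nothing the disposition does changes prior-record length; the imbalance is an allocation artefact. With prior-record length also predicting the outcome, the pooled figure is confounded, and the within-stratum comparison is the causal one.
Adjusting over the population distribution of prior-record length: 0.307·(0.117−0.254) + 0.333·(0.320−0.475) + 0.359·(0.606−0.792) = -0.161.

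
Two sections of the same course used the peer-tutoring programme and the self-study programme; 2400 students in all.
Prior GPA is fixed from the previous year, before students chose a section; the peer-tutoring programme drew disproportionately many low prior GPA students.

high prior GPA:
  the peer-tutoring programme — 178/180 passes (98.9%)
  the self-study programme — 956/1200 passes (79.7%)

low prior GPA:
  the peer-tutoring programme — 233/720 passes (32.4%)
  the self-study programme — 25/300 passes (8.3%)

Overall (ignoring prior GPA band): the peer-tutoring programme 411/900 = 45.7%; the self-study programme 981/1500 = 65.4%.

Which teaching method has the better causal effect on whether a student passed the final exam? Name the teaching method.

the peer-tutoring programme

Prior GPA band is set before the teaching method has any effect — it is not caused by the teaching method — and it independently drives the outcome. That makes it a confounder, so the causal comparison is within prior GPA band levels.
Within each level — high prior GPA: 98.9% vs 79.7%; low prior GPA: 32.4% vs 8.3% — the peer-tutoring programme is higher every time.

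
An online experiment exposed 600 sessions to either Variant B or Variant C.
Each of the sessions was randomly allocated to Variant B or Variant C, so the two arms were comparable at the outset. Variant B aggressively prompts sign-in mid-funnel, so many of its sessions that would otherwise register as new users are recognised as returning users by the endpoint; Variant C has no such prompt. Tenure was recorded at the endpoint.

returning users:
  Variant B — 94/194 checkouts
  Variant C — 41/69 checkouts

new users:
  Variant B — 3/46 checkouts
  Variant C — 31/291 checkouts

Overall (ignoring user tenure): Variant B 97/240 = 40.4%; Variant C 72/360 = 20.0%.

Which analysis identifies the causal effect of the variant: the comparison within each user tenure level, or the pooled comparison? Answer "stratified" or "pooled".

Variant C is higher inside every user tenure stratum but Variant B is higher in aggregate. Whether to stratify depends on how user tenure relates to the variant.
User tenure here is a post-treatment variable shaped by the variant; conditioning on it would introduce bias rather than remove it. The overall comparison is the causal one.
Pooled: Variant B 40.4% vs Variant C 20.0%; Variant B is higher overall.

pooled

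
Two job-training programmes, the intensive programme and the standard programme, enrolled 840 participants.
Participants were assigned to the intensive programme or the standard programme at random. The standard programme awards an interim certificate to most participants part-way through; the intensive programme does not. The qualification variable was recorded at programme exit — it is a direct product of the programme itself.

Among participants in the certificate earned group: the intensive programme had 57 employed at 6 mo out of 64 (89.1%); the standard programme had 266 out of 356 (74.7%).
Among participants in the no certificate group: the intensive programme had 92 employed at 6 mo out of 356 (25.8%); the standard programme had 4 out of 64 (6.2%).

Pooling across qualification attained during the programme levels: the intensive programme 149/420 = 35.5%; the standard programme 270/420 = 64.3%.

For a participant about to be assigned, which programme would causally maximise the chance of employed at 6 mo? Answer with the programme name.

Within every qualification attained during the programme level the intensive programme has the higher rate, yet pooled the standard programme does — Simpson's reversal.
Qualification attained during the programme here is a post-treatment variable shaped by the programme; conditioning on it would introduce bias rather than remove it. The overall comparison is the causal one.
Pooled: the intensive programme 35.5% vs the standard programme 64.3%; the standard programme is higher overall.

the standard programme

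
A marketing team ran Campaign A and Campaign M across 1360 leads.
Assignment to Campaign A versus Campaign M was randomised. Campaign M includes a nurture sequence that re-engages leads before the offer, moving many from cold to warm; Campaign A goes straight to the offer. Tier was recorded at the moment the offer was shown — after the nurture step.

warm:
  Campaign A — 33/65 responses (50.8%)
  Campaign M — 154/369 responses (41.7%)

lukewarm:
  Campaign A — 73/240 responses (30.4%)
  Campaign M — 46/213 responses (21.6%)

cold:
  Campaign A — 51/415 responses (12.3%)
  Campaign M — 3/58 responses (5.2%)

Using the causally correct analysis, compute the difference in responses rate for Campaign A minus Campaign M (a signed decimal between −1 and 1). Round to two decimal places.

The stratified and pooled comparisons disagree (Campaign A wins within each engagement tier; Campaign M wins overall), so the answer turns on the causal role of engagement tier.
Engagement tier is downstream of the campaign. One should not condition on a consequence of treatment, so the overall rates are the right comparison.
The causal difference is the pooled difference: 0.218 − 0.317 = -0.099.

-0.10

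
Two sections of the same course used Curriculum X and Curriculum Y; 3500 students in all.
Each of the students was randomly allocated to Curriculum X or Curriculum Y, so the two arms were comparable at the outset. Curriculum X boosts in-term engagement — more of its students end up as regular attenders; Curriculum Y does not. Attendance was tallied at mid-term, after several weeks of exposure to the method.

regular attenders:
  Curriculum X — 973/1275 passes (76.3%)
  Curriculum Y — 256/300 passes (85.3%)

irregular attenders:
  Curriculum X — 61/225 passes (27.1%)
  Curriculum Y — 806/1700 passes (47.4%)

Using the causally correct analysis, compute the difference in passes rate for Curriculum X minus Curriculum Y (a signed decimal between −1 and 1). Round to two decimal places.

+0.16

The stratified and pooled comparisons disagree (Curriculum Y wins within each mid-term attendance; Curriculum X wins overall), so the answer turns on the causal role of mid-term attendance.
Stratifying would compare teaching methods among students the teaching methods themselves sorted into mid-term attendance groups — a form of selection on an intermediate. The unconditioned pooled rates give the total causal effect.
The causal difference is the pooled difference: 0.689 − 0.531 = +0.158.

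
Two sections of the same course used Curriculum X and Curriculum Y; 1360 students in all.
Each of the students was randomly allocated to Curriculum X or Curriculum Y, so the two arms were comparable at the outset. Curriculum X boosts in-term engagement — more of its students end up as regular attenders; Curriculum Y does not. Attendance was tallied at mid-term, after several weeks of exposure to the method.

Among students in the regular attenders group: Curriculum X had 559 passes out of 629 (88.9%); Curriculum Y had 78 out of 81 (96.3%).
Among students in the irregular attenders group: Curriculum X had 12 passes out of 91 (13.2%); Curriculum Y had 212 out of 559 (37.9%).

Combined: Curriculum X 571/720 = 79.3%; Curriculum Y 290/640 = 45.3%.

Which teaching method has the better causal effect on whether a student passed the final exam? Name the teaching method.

Curriculum X

The mid-term attendance-specific comparison favours Curriculum Y throughout, but the pooled figures favour Curriculum X. The question is whether to condition on mid-term attendance.
The distribution of mid-term attendance is itself part of what the teaching method does — it is an intermediate outcome. Holding it fixed would remove that part of the effect; the total effect is the pooled difference.
Pooled: Curriculum X 79.3% vs Curriculum Y 45.3%; Curriculum X is higher overall.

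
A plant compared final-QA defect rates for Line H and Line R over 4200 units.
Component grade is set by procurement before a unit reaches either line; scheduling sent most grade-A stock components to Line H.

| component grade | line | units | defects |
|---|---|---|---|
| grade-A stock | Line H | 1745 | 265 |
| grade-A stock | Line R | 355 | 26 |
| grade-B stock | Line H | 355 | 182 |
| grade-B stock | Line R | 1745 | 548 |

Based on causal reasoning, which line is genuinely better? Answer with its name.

Line R

The component grade-specific comparison favours Line R throughout, but the pooled figures favour Line H. The question is whether to condition on component grade.
The imbalance in component grade arose from how units were allocated, not from anything the line did; and component grade independently affects the outcome. The pooled gap is confounded — condition on component grade.
Within each level — grade-A stock: 15.2% vs 7.3%; grade-B stock: 51.3% vs 31.4% — Line R is lower every time.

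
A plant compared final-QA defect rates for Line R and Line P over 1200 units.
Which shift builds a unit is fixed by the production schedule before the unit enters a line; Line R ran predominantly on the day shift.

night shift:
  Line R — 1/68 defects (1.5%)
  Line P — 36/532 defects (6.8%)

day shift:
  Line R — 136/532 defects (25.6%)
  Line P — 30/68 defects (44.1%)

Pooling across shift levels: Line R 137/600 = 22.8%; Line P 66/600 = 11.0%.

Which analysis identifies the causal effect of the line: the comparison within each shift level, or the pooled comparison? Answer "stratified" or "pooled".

The shift-specific comparison favours Line R throughout, but the pooled figures favour Line P. The question is whether to condition on shift.
Shift satisfies the back-door criterion: it is not a descendant of the line, and it blocks the spurious path from line to outcome. Adjusting for it (i.e., using the within-shift rates) gives the causal effect.
Within each level — night shift: 1.5% vs 6.8%; day shift: 25.6% vs 44.1% — Line R is lower every time.

stratified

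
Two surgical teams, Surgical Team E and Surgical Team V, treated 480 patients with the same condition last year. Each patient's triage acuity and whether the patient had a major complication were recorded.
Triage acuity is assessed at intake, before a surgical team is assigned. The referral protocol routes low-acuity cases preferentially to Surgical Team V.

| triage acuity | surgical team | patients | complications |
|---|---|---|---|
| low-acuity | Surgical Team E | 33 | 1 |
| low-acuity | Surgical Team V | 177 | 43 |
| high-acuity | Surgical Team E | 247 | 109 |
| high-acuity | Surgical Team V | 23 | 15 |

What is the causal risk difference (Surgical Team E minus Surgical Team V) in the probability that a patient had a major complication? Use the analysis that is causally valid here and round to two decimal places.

-0.21

Here triage acuity is a common cause — it drives both which surgical team a case falls under and the outcome. The crude comparison mixes populations; the stratum-specific rates are the causally relevant ones.
Adjusting over the population distribution of triage acuity: 0.438·(0.030−0.243) + 0.562·(0.441−0.652) = -0.212.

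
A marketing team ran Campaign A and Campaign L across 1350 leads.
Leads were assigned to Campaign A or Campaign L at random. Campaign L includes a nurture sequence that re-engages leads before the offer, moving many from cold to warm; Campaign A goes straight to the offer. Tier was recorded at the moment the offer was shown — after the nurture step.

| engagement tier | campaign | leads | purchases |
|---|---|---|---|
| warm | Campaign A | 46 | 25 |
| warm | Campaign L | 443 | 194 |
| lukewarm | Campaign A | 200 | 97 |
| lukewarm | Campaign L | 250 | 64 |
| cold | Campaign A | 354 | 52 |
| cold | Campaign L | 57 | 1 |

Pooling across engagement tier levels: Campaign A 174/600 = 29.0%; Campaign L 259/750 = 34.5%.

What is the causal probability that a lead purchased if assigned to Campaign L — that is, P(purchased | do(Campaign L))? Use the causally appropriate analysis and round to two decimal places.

Because the campaign influences engagement tier, engagement tier is a post-treatment mediator, not a confounder. Stratifying on it would bias the estimate; the causal effect is the crude pooled difference.
So P(outcome | do(Campaign L)) is just the pooled rate for Campaign L: 259/750 = 0.345.

0.35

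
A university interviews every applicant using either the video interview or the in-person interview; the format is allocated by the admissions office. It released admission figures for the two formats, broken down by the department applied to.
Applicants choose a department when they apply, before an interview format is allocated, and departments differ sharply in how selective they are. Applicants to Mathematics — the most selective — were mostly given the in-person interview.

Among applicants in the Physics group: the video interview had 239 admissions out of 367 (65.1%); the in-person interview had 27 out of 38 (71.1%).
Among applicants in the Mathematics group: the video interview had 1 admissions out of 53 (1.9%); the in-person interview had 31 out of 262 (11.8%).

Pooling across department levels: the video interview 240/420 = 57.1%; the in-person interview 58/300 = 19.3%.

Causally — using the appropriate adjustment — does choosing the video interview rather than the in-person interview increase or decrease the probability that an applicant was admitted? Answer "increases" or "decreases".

decreases

The stratified and pooled comparisons disagree (the in-person interview wins within each department; the video interview wins overall), so the answer turns on the causal role of department.
Nothing the interview format does changes department; the imbalance is an allocation artefact. With department also predicting the outcome, the pooled figure is confounded, and the within-stratum comparison is the causal one.
Within each level — Physics: 65.1% vs 71.1%; Mathematics: 1.9% vs 11.8% — the in-person interview is higher every time.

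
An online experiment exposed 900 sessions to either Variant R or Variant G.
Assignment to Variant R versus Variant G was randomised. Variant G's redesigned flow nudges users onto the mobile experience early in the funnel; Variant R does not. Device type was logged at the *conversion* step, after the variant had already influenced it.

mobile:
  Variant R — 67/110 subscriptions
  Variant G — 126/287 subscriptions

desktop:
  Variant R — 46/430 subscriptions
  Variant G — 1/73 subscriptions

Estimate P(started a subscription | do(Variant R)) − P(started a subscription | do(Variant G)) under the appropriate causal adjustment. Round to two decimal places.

Device type lies on the pathway variant → device type → outcome, so adjusting for it blocks the indirect effect. For the total causal effect of variant, use the unadjusted pooled rates.
The causal difference is the pooled difference: 0.209 − 0.353 = -0.144.

-0.14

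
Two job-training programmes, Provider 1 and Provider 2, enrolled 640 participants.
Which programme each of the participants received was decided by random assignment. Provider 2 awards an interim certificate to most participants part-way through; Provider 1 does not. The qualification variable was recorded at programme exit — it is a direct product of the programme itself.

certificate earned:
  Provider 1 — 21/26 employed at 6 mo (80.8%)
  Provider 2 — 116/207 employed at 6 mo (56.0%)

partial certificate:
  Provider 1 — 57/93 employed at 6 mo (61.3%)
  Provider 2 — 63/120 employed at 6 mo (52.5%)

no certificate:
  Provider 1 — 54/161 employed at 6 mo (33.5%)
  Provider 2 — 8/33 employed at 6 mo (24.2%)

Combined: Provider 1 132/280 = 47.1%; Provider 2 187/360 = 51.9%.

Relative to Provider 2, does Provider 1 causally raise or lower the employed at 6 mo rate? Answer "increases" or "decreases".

The qualification attained during the programme-specific comparison favours Provider 1 throughout, but the pooled figures favour Provider 2. The question is whether to condition on qualification attained during the programme.
Qualification attained during the programme lies on the pathway programme → qualification attained during the programme → outcome, so adjusting for it blocks the indirect effect. For the total causal effect of programme, use the unadjusted pooled rates.
Pooled: Provider 1 47.1% vs Provider 2 51.9%; Provider 2 is higher overall.

decreases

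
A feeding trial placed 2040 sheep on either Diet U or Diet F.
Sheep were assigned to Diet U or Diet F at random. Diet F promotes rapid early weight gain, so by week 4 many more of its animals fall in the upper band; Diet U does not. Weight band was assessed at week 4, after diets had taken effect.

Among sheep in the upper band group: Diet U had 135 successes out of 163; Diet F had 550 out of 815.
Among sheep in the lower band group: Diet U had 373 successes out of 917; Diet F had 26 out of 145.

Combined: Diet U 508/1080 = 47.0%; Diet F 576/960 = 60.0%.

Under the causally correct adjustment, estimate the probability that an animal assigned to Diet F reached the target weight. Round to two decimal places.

0.60

The distribution of week-4 weight band is itself part of what the diet does — it is an intermediate outcome. Holding it fixed would remove that part of the effect; the total effect is the pooled difference.
So P(outcome | do(Diet F)) is just the pooled rate for Diet F: 576/960 = 0.600.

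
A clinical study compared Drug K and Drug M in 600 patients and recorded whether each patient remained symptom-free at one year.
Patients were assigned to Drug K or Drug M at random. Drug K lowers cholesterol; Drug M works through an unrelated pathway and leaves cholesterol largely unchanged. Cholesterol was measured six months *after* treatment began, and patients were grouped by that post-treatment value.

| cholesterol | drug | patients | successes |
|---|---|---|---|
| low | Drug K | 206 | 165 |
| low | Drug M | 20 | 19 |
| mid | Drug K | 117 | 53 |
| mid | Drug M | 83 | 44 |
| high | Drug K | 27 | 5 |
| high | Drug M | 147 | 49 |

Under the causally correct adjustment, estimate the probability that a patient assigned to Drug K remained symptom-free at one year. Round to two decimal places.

Within every cholesterol level Drug M has the higher rate, yet pooled Drug K does — Simpson's reversal.
Stratifying would compare drugs among patients the drugs themselves sorted into cholesterol groups — a form of selection on an intermediate. The unconditioned pooled rates give the total causal effect.
So P(outcome | do(Drug K)) is just the pooled rate for Drug K: 223/350 = 0.637.

0.64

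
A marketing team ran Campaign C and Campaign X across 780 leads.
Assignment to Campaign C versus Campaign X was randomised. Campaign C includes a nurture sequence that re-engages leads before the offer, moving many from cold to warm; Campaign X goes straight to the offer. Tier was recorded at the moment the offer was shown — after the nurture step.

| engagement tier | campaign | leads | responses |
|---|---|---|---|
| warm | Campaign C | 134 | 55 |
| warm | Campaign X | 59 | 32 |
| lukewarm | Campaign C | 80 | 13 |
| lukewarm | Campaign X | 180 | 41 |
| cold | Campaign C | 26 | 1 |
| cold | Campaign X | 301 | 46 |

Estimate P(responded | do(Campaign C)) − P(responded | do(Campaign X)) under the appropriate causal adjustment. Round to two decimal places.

Because the campaign influences engagement tier, engagement tier is a post-treatment mediator, not a confounder. Stratifying on it would bias the estimate; the causal effect is the crude pooled difference.
The causal difference is the pooled difference: 0.287 − 0.220 = +0.067.

+0.07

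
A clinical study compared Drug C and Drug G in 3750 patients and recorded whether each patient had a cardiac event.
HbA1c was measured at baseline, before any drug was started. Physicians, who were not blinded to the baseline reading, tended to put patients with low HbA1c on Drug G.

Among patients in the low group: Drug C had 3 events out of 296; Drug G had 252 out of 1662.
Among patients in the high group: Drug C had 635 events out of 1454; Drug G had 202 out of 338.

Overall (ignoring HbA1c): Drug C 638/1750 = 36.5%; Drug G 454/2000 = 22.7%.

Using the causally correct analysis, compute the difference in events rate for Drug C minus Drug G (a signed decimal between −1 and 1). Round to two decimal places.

Drug C is lower inside every HbA1c stratum but Drug G is lower in aggregate. Whether to stratify depends on how HbA1c relates to the drug.
The imbalance in HbA1c arose from how patients were allocated, not from anything the drug did; and HbA1c independently affects the outcome. The pooled gap is confounded — condition on HbA1c.
Adjusting over the population distribution of HbA1c: 0.522·(0.010−0.152) + 0.478·(0.437−0.598) = -0.151.

-0.15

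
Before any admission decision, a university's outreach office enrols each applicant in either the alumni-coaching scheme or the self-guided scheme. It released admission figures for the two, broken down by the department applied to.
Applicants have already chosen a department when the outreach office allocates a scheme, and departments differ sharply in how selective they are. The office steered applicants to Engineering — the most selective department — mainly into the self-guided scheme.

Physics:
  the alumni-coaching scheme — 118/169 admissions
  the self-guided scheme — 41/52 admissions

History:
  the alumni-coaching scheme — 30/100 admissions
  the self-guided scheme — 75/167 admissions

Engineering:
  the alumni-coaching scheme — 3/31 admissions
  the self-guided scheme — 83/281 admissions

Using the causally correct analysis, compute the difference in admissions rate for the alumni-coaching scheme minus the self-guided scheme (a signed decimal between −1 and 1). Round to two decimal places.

The imbalance in department arose from how applicants were allocated, not from anything the outreach scheme did; and department independently affects the outcome. The pooled gap is confounded — condition on department.
Adjusting over the population distribution of department: 0.276·(0.698−0.788) + 0.334·(0.300−0.449) + 0.390·(0.097−0.295) = -0.152.

-0.15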